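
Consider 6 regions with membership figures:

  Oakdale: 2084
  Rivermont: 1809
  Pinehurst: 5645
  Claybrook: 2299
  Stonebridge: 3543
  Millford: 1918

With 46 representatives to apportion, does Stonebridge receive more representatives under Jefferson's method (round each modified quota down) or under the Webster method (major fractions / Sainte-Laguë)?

Jefferson

Jefferson: Oakdale 5, Rivermont 5, Pinehurst 15, Claybrook 6, Stonebridge 10, Millford 5.
Webster: Oakdale 6, Rivermont 5, Pinehurst 15, Claybrook 6, Stonebridge 9, Millford 5.
Stonebridge gets 10 under Jefferson and 9 under Webster.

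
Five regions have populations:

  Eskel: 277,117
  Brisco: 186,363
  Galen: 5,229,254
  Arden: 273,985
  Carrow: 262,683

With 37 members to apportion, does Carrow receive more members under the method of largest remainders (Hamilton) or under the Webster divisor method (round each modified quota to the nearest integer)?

Hamilton: Eskel 2, Brisco 1, Galen 31, Arden 2, Carrow 1.
Webster: Eskel 2, Brisco 1, Galen 30, Arden 2, Carrow 2.
Carrow gets 1 under Hamilton and 2 under Webster.

Webster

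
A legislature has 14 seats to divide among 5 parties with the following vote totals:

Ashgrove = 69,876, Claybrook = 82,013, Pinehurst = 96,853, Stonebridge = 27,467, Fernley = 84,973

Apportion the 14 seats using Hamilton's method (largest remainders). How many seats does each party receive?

The standard divisor is 361182/14 ≈ 25798.714.
Standard quotas: Ashgrove 2.7085, Claybrook 3.1790, Pinehurst 3.7542, Stonebridge 1.0647, Fernley 3.2937.
Lower quotas: Ashgrove 2, Claybrook 3, Pinehurst 3, Stonebridge 1, Fernley 3 (sum 12, leaving 2 seats).
Remainders in descending order: Pinehurst 0.7542, Ashgrove 0.7085, Fernley 0.2937, Claybrook 0.1790, Stonebridge 0.0647.
The surplus seats go to Pinehurst, Ashgrove.

Ashgrove=3, Claybrook=3, Pinehurst=4, Stonebridge=1, Fernley=3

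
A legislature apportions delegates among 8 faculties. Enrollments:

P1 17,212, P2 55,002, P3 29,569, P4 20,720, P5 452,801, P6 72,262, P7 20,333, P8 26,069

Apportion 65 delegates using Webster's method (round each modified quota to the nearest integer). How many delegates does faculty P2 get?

Standard divisor 693968/65 ≈ 10676.431; standard quotas: P1 1.612, P2 5.152, P3 2.770, P4 1.941, P5 42.411, P6 6.768, P7 1.904, P8 2.442.
Rounding to the nearest integer gives P1 2, P2 5, P3 3, P4 2, P5 42, P6 7, P7 2, P8 2 — total 65, matching the house size, so no adjustment is needed.
P2 receives 5.

5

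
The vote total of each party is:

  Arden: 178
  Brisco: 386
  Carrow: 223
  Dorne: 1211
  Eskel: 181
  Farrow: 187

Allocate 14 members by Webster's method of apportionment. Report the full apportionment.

Standard divisor 2366/14 ≈ 169; standard quotas: Arden 1.053, Brisco 2.284, Carrow 1.320, Dorne 7.166, Eskel 1.071, Farrow 1.107.
Rounding to the nearest integer gives 1, 2, 1, 7, 1, 1 = 13 seats, so the divisor must be adjusted.
With modified divisor 160: modified quotas Arden 1.113, Brisco 2.413, Carrow 1.394, Dorne 7.569, Eskel 1.131, Farrow 1.169.
Rounding to the nearest integer: Arden 1, Brisco 2, Carrow 1, Dorne 8, Eskel 1, Farrow 1 (total 14).

Arden=1, Brisco=2, Carrow=1, Dorne=8, Eskel=1, Farrow=1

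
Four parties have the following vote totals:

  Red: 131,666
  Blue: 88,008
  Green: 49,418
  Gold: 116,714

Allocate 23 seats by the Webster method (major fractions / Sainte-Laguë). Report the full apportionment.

Red: 8, Blue: 5, Green: 3, Gold: 7

Standard divisor 385806/23 ≈ 16774.174; standard quotas: Red 7.849, Blue 5.247, Green 2.946, Gold 6.958.
Rounding to the nearest integer gives Red 8, Blue 5, Green 3, Gold 7 — total 23, matching the house size, so no adjustment is needed.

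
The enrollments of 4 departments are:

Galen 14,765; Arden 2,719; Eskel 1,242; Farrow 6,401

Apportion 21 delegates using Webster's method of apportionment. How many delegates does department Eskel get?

1

Standard divisor 25127/21 ≈ 1196.524; standard quotas: Galen 12.340, Arden 2.272, Eskel 1.038, Farrow 5.350.
Rounding to the nearest integer gives 12, 2, 1, 5 = 20 seats, so the divisor must be adjusted.
With modified divisor 1170: modified quotas Galen 12.620, Arden 2.324, Eskel 1.062, Farrow 5.471.
Rounding to the nearest integer: Galen 13, Arden 2, Eskel 1, Farrow 5 (total 21).
Eskel receives 1.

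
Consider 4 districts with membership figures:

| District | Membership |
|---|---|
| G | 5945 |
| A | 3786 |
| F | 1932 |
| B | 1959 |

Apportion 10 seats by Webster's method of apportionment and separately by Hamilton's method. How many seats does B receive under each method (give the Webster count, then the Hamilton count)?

Webster: G 5, A 3, F 1, B 1.
Hamilton: G 4, A 3, F 1, B 2.
B gets 1 under Webster and 2 under Hamilton.

1 and 2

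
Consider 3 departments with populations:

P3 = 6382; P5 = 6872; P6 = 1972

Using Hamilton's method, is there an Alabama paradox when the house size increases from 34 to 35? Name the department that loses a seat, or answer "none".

P6

At 34 seats: P3 14, P5 15, P6 5.
At 35 seats: P3 15, P5 16, P6 4.
P6 drops from 5 to 4.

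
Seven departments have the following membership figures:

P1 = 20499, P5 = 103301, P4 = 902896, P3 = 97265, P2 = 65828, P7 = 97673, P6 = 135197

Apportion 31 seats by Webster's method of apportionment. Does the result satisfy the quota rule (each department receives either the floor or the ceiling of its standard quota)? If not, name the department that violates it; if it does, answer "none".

P4

Standard quotas: P1 0.447, P5 2.251, P4 19.674, P3 2.119, P2 1.434, P7 2.128, P6 2.946.
Webster allocation: P1 0, P5 2, P4 21, P3 2, P2 1, P7 2, P6 3.
P4 has quota 19.674 (lower 19, upper 20) but receives 21 — outside the quota interval.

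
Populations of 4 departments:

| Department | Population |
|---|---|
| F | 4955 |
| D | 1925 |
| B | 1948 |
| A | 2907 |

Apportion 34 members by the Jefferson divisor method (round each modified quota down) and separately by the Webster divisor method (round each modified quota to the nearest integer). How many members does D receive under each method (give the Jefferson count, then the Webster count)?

Jefferson: F 15, D 5, B 6, A 8.
Webster: F 14, D 6, B 6, A 8.
D gets 5 under Jefferson and 6 under Webster.

5 and 6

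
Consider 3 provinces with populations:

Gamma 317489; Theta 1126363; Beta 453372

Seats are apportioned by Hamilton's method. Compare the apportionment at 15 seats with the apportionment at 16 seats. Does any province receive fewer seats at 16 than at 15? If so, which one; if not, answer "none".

none

At 15 seats: Gamma 2, Theta 9, Beta 4.
At 16 seats: Gamma 3, Theta 9, Beta 4.
No province's allocation decreased.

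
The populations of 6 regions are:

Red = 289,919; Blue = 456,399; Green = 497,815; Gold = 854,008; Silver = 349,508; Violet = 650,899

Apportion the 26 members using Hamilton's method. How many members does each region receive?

Red: 2; Blue: 4; Green: 4; Gold: 7; Silver: 3; Violet: 6

The standard divisor is 3098548/26 ≈ 119174.923.
Standard quotas: Red 2.4327, Blue 3.8297, Green 4.1772, Gold 7.1660, Silver 2.9327, Violet 5.4617.
Lower quotas: Red 2, Blue 3, Green 4, Gold 7, Silver 2, Violet 5 (sum 23, leaving 3 seats).
Remainders in descending order: Silver 0.9327, Blue 0.8297, Violet 0.4617, Red 0.4327, Green 0.1772, Gold 0.1660.
Largest remainders: Silver, Blue, Violet receive the extra seats.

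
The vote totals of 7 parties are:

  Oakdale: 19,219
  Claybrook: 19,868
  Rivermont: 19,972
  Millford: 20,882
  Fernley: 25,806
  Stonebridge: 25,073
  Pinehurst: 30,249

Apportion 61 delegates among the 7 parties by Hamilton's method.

The standard divisor is 161069/61 ≈ 2640.475.
Standard quotas: Oakdale 7.2786, Claybrook 7.5244, Rivermont 7.5638, Millford 7.9084, Fernley 9.7732, Stonebridge 9.4956, Pinehurst 11.4559.
Lower quotas: Oakdale 7, Claybrook 7, Rivermont 7, Millford 7, Fernley 9, Stonebridge 9, Pinehurst 11 (sum 57, leaving 4 seats).
Remainders in descending order: Millford 0.9084, Fernley 0.7732, Rivermont 0.5638, Claybrook 0.5244, Stonebridge 0.4956, Pinehurst 0.4559, Oakdale 0.2786.
Largest remainders: Millford, Fernley, Rivermont, Claybrook receive the extra seats.

Oakdale: 7, Claybrook: 8, Rivermont: 8, Millford: 8, Fernley: 10, Stonebridge: 9, Pinehurst: 11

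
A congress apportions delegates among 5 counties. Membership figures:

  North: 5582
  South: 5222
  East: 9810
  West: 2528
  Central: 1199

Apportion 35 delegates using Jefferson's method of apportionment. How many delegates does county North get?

Standard divisor 24341/35 ≈ 695.457; standard quotas: North 8.026, South 7.509, East 14.106, West 3.635, Central 1.724.
Rounding down gives 8, 7, 14, 3, 1 = 33 seats, so the divisor must be adjusted.
With modified divisor 640: modified quotas North 8.722, South 8.159, East 15.328, West 3.950, Central 1.873.
Rounding down: North 8, South 8, East 15, West 3, Central 1 (total 35).
North receives 8.

8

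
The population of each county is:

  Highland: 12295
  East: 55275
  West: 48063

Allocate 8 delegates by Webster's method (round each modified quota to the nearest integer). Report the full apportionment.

Highland 1, East 4, West 3

Standard divisor 115633/8 ≈ 14454.125; standard quotas: Highland 0.851, East 3.824, West 3.325.
Rounding to the nearest integer gives Highland 1, East 4, West 3 — total 8, matching the house size, so no adjustment is needed.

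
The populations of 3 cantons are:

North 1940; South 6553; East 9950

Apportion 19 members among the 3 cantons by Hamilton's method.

Total 18443; standard divisor 18443/19 ≈ 970.684.
Standard quotas: North 1.9986, South 6.7509, East 10.2505.
Lower quotas: North 1, South 6, East 10 (sum 17, leaving 2 seats).
Remainders in descending order: North 0.9986, South 0.7509, East 0.2505.
Largest remainders: North, South receive the extra seats.

North: 2, South: 7, East: 10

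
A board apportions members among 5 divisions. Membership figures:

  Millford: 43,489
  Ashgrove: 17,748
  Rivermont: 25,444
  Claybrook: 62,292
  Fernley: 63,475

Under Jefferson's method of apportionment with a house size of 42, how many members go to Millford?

Standard divisor 212448/42 ≈ 5058.286; standard quotas: Millford 8.598, Ashgrove 3.509, Rivermont 5.030, Claybrook 12.315, Fernley 12.549.
Rounding down gives 8, 3, 5, 12, 12 = 40 seats, so the divisor must be adjusted.
With modified divisor 4800: modified quotas Millford 9.060, Ashgrove 3.697, Rivermont 5.301, Claybrook 12.977, Fernley 13.224.
Rounding down: Millford 9, Ashgrove 3, Rivermont 5, Claybrook 12, Fernley 13 (total 42).
Millford receives 9.

9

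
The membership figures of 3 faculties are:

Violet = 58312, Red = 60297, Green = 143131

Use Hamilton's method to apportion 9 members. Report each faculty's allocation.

Standard divisor: 261740 ÷ 9 ≈ 29082.222.
Standard quotas: Violet 2.0051, Red 2.0733, Green 4.9216.
Lower quotas: Violet 2, Red 2, Green 4 (sum 8, leaving 1 seat).
Remainders in descending order: Green 0.9216, Red 0.0733, Violet 0.0051.
Largest remainder: Green receives the extra seat.

Violet 2, Red 2, Green 5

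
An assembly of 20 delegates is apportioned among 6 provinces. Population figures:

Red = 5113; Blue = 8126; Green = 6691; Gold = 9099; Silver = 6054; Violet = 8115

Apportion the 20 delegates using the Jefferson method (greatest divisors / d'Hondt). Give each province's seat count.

Standard divisor 43198/20 ≈ 2159.9; standard quotas: Red 2.367, Blue 3.762, Green 3.098, Gold 4.213, Silver 2.803, Violet 3.757.
Rounding down gives 2, 3, 3, 4, 2, 3 = 17 seats, so the divisor must be adjusted.
With modified divisor 1900: modified quotas Red 2.691, Blue 4.277, Green 3.522, Gold 4.789, Silver 3.186, Violet 4.271.
Rounding down: Red 2, Blue 4, Green 3, Gold 4, Silver 3, Violet 4 (total 20).

Red 2, Blue 4, Green 3, Gold 4, Silver 3, Violet 4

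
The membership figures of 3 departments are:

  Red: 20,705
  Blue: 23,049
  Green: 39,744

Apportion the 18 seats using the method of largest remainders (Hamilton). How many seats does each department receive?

Red: 4, Blue: 5, Green: 9

Total 83498; standard divisor 83498/18 ≈ 4638.778.
Standard quotas: Red 4.4635, Blue 4.9688, Green 8.5678.
Lower quotas: Red 4, Blue 4, Green 8 (sum 16, leaving 2 seats).
Remainders in descending order: Blue 0.9688, Green 0.5678, Red 0.4635.
Largest remainders: Blue, Green receive the extra seats.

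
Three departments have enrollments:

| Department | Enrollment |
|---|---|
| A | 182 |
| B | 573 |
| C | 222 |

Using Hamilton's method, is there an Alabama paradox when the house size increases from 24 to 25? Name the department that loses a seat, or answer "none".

A

At 24 seats: A 5, B 14, C 5.
At 25 seats: A 4, B 15, C 6.
A drops from 5 to 4.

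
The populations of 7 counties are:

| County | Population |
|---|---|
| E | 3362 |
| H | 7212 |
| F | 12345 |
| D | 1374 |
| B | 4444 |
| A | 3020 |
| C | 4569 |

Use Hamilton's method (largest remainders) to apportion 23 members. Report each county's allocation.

Standard divisor: 36326 ÷ 23 ≈ 1579.391.
Standard quotas: E 2.1287, H 4.5663, F 7.8163, D 0.8700, B 2.8137, A 1.9121, C 2.8929.
Lower quotas: E 2, H 4, F 7, D 0, B 2, A 1, C 2 (sum 18, leaving 5 seats).
Remainders in descending order: A 0.9121, C 0.8929, D 0.8700, F 0.8163, B 0.8137, H 0.5663, E 0.1287.
The surplus seats go to A, C, D, F, B.

E: 2, H: 4, F: 8, D: 1, B: 3, A: 2, C: 3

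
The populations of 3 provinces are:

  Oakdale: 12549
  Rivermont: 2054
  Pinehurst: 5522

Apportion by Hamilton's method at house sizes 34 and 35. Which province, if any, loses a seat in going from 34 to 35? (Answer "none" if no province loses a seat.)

At 34 seats: Oakdale 21, Rivermont 4, Pinehurst 9.
At 35 seats: Oakdale 22, Rivermont 3, Pinehurst 10.
Rivermont drops from 4 to 3.

Rivermont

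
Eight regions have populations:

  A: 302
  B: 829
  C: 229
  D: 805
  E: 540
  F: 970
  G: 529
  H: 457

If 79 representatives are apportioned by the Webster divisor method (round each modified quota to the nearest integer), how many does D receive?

Standard divisor 4661/79 ≈ 59; standard quotas: A 5.119, B 14.051, C 3.881, D 13.644, E 9.153, F 16.441, G 8.966, H 7.746.
Rounding to the nearest integer gives A 5, B 14, C 4, D 14, E 9, F 16, G 9, H 8 — total 79, matching the house size, so no adjustment is needed.
D receives 14.

14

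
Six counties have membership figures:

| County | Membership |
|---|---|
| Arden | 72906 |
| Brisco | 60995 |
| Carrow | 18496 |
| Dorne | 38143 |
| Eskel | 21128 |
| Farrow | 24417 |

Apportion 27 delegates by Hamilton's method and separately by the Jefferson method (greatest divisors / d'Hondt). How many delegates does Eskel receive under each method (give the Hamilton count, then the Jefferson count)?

3 and 2

Hamilton: Arden 8, Brisco 7, Carrow 2, Dorne 4, Eskel 3, Farrow 3.
Jefferson: Arden 9, Brisco 7, Carrow 2, Dorne 4, Eskel 2, Farrow 3.
Eskel gets 3 under Hamilton and 2 under Jefferson.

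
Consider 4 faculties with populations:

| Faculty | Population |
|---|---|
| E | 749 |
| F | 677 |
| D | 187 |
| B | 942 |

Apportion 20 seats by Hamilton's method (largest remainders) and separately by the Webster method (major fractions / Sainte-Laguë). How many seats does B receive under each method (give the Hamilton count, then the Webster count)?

7 and 8

Hamilton: E 6, F 5, D 2, B 7.
Webster: E 6, F 5, D 1, B 8.
B gets 7 under Hamilton and 8 under Webster.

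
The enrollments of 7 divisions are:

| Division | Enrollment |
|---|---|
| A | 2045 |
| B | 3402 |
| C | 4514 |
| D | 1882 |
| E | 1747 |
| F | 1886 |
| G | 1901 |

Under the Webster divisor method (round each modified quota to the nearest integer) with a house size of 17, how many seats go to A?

Standard divisor 17377/17 ≈ 1022.176; standard quotas: A 2.001, B 3.328, C 4.416, D 1.841, E 1.709, F 1.845, G 1.860.
Rounding to the nearest integer gives A 2, B 3, C 4, D 2, E 2, F 2, G 2 — total 17, matching the house size, so no adjustment is needed.
A receives 2.

2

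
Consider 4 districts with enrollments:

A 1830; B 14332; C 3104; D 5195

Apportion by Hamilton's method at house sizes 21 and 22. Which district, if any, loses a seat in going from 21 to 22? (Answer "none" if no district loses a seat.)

A

At 21 seats: A 2, B 12, C 3, D 4.
At 22 seats: A 1, B 13, C 3, D 5.
A drops from 2 to 1.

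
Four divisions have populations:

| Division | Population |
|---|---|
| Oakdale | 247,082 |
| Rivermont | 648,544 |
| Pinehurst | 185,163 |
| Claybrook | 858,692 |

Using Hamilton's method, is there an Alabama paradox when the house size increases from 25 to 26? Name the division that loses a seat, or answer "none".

Pinehurst

At 25 seats: Oakdale 3, Rivermont 8, Pinehurst 3, Claybrook 11.
At 26 seats: Oakdale 3, Rivermont 9, Pinehurst 2, Claybrook 12.
Pinehurst drops from 3 to 2.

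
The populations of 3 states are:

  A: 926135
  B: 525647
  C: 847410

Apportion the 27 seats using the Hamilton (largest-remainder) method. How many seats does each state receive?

A 11; B 6; C 10

The standard divisor is 2299192/27 ≈ 85155.259.
Standard quotas: A 10.8758, B 6.1728, C 9.9514.
Lower quotas: A 10, B 6, C 9 (sum 25, leaving 2 seats).
Remainders in descending order: C 0.9514, A 0.8758, B 0.1728.
The surplus seats go to C, A.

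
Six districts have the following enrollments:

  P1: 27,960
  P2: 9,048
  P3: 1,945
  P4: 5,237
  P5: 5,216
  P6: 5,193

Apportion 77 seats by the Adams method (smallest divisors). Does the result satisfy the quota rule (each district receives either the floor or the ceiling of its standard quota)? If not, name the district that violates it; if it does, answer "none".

Standard quotas: P1 39.431, P2 12.760, P3 2.743, P4 7.386, P5 7.356, P6 7.324.
Adams allocation: P1 38, P2 13, P3 3, P4 8, P5 8, P6 7.
P1 has quota 39.431 (lower 39, upper 40) but receives 38 — outside the quota interval.

P1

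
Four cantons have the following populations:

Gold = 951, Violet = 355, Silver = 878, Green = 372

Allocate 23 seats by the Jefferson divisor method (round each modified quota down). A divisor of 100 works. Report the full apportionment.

Gold 9, Violet 3, Silver 8, Green 3

With modified divisor 100: modified quotas Gold 9.510, Violet 3.550, Silver 8.780, Green 3.720.
Rounding down: Gold 9, Violet 3, Silver 8, Green 3 (total 23).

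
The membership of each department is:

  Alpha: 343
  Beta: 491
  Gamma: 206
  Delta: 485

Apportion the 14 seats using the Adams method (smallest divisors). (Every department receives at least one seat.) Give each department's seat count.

Alpha=3; Beta=5; Gamma=2; Delta=4

Standard divisor 1525/14 ≈ 108.929; standard quotas: Alpha 3.149, Beta 4.508, Gamma 1.891, Delta 4.452.
Rounding up gives 4, 5, 2, 5 = 16 seats, so the divisor must be adjusted.
With modified divisor 122: modified quotas Alpha 2.811, Beta 4.025, Gamma 1.689, Delta 3.975.
Rounding up: Alpha 3, Beta 5, Gamma 2, Delta 4 (total 14).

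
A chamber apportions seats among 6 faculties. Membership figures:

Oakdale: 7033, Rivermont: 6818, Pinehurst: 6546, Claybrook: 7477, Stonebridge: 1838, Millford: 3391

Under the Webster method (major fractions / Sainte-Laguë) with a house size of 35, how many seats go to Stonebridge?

Standard divisor 33103/35 ≈ 945.8; standard quotas: Oakdale 7.436, Rivermont 7.209, Pinehurst 6.921, Claybrook 7.905, Stonebridge 1.943, Millford 3.585.
Rounding to the nearest integer gives Oakdale 7, Rivermont 7, Pinehurst 7, Claybrook 8, Stonebridge 2, Millford 4 — total 35, matching the house size, so no adjustment is needed.
Stonebridge receives 2.

2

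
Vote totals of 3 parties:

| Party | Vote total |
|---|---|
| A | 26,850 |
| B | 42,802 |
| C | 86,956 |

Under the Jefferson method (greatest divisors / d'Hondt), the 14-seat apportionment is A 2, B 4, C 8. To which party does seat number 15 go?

Priority for the next seat is population ÷ (current seats + 1).
Priorities: A 8950.000, B 8560.400, C 9661.778.
Highest priority: C.

C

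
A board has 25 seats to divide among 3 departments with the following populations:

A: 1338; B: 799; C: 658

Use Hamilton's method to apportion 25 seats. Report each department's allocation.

Standard divisor: 2795 ÷ 25 ≈ 111.8.
Standard quotas: A 11.968, B 7.147, C 5.886.
Lower quotas: A 11, B 7, C 5 (sum 23, leaving 2 seats).
Remainders in descending order: A 0.968, C 0.886, B 0.147.
The surplus seats go to A, C.

A: 12, B: 7, C: 6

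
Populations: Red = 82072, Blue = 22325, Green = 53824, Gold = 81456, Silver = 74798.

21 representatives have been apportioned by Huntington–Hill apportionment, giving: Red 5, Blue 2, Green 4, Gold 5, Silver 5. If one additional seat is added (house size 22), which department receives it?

Red

Priority for the next seat is population ÷ (√(s·(s+1))).
Priorities: Red 14984.229, Blue 9114.143, Green 12035.412, Gold 14871.763, Silver 13656.184.
Highest priority: Red.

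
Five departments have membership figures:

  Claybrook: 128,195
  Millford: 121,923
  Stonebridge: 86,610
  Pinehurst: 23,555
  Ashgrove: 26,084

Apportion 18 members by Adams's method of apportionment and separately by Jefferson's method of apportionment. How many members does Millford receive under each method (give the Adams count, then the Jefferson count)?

Adams: Claybrook 6, Millford 5, Stonebridge 4, Pinehurst 1, Ashgrove 2.
Jefferson: Claybrook 6, Millford 6, Stonebridge 4, Pinehurst 1, Ashgrove 1.
Millford gets 5 under Adams and 6 under Jefferson.

5 and 6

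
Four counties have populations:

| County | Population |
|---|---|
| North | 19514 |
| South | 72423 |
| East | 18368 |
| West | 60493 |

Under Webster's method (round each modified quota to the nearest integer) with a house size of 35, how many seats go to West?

Standard divisor 170798/35 ≈ 4879.943; standard quotas: North 3.999, South 14.841, East 3.764, West 12.396.
Rounding to the nearest integer gives North 4, South 15, East 4, West 12 — total 35, matching the house size, so no adjustment is needed.
West receives 12.

12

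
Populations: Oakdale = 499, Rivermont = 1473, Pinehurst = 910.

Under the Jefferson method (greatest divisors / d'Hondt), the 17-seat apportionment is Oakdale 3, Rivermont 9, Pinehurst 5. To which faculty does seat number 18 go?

Pinehurst

Priority for the next seat is population ÷ (current seats + 1).
Priorities: Oakdale 124.750, Rivermont 147.300, Pinehurst 151.667.
Highest priority: Pinehurst.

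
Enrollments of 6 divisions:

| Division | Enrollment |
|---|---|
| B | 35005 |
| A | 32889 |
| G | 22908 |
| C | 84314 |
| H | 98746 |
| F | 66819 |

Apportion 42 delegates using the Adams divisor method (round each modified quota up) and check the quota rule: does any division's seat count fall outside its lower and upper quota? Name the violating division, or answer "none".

none

Standard quotas: B 4.316, A 4.055, G 2.824, C 10.394, H 12.174, F 8.238.
Adams allocation: B 5, A 4, G 3, C 10, H 12, F 8.
Every allocation lies between the lower and upper quota.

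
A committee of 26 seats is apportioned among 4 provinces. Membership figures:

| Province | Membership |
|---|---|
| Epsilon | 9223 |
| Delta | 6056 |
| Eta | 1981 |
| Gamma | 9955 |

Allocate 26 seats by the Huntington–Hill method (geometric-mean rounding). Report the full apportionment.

Epsilon 9, Delta 6, Eta 2, Gamma 9

With divisor 1068: modified quotas Epsilon 8.636, Delta 5.670, Eta 1.855, Gamma 9.321.
Geometric-mean thresholds: Epsilon √(8·9)=8.485, Delta √(5·6)=5.477, Eta √(1·2)=1.414, Gamma √(9·10)=9.487.
Each quota rounded against its threshold gives Epsilon 9, Delta 6, Eta 2, Gamma 9 (total 26).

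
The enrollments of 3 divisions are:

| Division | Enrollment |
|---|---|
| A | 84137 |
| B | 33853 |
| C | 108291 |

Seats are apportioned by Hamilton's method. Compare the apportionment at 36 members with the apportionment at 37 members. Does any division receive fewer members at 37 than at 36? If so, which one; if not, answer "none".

At 36 seats: A 13, B 6, C 17.
At 37 seats: A 14, B 5, C 18.
B drops from 6 to 5.

B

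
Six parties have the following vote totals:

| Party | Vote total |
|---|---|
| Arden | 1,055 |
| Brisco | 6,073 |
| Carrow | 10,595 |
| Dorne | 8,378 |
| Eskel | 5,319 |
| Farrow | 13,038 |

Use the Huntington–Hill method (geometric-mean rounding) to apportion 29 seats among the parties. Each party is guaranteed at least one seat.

Arden=1, Brisco=4, Carrow=7, Dorne=5, Eskel=3, Farrow=9

With divisor 1536: modified quotas Arden 0.687, Brisco 3.954, Carrow 6.898, Dorne 5.454, Eskel 3.463, Farrow 8.488.
Geometric-mean thresholds: Arden (min 1), Brisco √(3·4)=3.464, Carrow √(6·7)=6.481, Dorne √(5·6)=5.477, Eskel √(3·4)=3.464, Farrow √(8·9)=8.485.
Each quota rounded against its threshold gives Arden 1, Brisco 4, Carrow 7, Dorne 5, Eskel 3, Farrow 9 (total 29).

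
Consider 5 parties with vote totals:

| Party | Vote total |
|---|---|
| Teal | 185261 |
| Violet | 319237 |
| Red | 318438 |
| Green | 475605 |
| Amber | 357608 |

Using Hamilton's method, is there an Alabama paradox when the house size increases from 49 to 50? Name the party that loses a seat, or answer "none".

At 49 seats: Teal 6, Violet 9, Red 9, Green 14, Amber 11.
At 50 seats: Teal 5, Violet 10, Red 10, Green 14, Amber 11.
Teal drops from 6 to 5.

Teal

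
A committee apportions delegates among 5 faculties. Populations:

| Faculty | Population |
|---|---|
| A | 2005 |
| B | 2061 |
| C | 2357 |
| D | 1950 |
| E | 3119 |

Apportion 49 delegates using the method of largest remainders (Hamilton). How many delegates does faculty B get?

The standard divisor is 11492/49 ≈ 234.531.
Standard quotas: A 8.549, B 8.788, C 10.050, D 8.314, E 13.299.
Lower quotas: A 8, B 8, C 10, D 8, E 13 (sum 47, leaving 2 seats).
Remainders in descending order: B 0.788, A 0.549, D 0.314, E 0.299, C 0.050.
The surplus seats go to B, A.
B receives 9.

9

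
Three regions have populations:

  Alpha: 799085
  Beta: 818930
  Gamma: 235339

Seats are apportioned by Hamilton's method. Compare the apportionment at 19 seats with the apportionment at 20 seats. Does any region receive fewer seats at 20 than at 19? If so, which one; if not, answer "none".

Gamma

At 19 seats: Alpha 8, Beta 8, Gamma 3.
At 20 seats: Alpha 9, Beta 9, Gamma 2.
Gamma drops from 3 to 2.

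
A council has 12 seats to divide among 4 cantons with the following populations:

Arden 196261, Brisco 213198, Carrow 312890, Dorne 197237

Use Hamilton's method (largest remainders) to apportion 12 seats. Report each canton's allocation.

Arden 2, Brisco 3, Carrow 4, Dorne 3

The standard divisor is 919586/12 ≈ 76632.167.
Standard quotas: Arden 2.5611, Brisco 2.7821, Carrow 4.0830, Dorne 2.5738.
Lower quotas: Arden 2, Brisco 2, Carrow 4, Dorne 2 (sum 10, leaving 2 seats).
Remainders in descending order: Brisco 0.7821, Dorne 0.5738, Arden 0.5611, Carrow 0.0830.
The surplus seats go to Brisco, Dorne.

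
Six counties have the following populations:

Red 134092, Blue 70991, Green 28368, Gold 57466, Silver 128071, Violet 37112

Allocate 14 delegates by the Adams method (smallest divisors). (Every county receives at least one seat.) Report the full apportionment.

Red 4, Blue 2, Green 1, Gold 2, Silver 4, Violet 1

Standard divisor 456100/14 ≈ 32578.571; standard quotas: Red 4.116, Blue 2.179, Green 0.871, Gold 1.764, Silver 3.931, Violet 1.139.
Rounding up gives 5, 3, 1, 2, 4, 2 = 17 seats, so the divisor must be adjusted.
With modified divisor 39900: modified quotas Red 3.361, Blue 1.779, Green 0.711, Gold 1.440, Silver 3.210, Violet 0.930.
Rounding up: Red 4, Blue 2, Green 1, Gold 2, Silver 4, Violet 1 (total 14).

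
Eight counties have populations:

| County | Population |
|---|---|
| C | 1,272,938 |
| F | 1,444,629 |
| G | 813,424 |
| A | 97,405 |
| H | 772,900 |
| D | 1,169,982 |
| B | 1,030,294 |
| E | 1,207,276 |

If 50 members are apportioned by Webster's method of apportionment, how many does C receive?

Standard divisor 7808848/50 ≈ 156176.96; standard quotas: C 8.151, F 9.250, G 5.208, A 0.624, H 4.949, D 7.491, B 6.597, E 7.730.
Rounding to the nearest integer gives C 8, F 9, G 5, A 1, H 5, D 7, B 7, E 8 — total 50, matching the house size, so no adjustment is needed.
C receives 8.

8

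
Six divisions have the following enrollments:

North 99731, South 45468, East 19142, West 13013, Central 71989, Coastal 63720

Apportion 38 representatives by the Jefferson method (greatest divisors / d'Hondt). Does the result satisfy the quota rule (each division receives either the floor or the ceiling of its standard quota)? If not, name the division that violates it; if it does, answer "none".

none

Standard quotas: North 12.105, South 5.519, East 2.323, West 1.580, Central 8.738, Coastal 7.734.
Jefferson allocation: North 13, South 5, East 2, West 1, Central 9, Coastal 8.
Every allocation lies between the lower and upper quota.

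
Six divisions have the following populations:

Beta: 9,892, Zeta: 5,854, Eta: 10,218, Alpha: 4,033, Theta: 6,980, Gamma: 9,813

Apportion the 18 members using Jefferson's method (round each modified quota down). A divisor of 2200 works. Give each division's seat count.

With modified divisor 2200: modified quotas Beta 4.496, Zeta 2.661, Eta 4.645, Alpha 1.833, Theta 3.173, Gamma 4.460.
Rounding down: Beta 4, Zeta 2, Eta 4, Alpha 1, Theta 3, Gamma 4 (total 18).

Beta=4, Zeta=2, Eta=4, Alpha=1, Theta=3, Gamma=4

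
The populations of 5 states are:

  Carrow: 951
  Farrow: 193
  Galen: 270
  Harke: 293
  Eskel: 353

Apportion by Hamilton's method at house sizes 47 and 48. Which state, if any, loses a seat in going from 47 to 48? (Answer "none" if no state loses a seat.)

At 47 seats: Carrow 22, Farrow 4, Galen 6, Harke 7, Eskel 8.
At 48 seats: Carrow 22, Farrow 5, Galen 6, Harke 7, Eskel 8.
No state's allocation decreased.

none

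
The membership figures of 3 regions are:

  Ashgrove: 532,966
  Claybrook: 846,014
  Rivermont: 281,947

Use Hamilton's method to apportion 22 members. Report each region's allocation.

Ashgrove 7, Claybrook 11, Rivermont 4

Standard divisor: 1660927 ÷ 22 ≈ 75496.682.
Standard quotas: Ashgrove 7.0595, Claybrook 11.2060, Rivermont 3.7346.
Lower quotas: Ashgrove 7, Claybrook 11, Rivermont 3 (sum 21, leaving 1 seat).
Remainders in descending order: Rivermont 0.7346, Claybrook 0.2060, Ashgrove 0.0595.
The surplus seat goes to Rivermont.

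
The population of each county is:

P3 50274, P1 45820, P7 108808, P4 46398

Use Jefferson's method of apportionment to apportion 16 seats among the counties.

P3 3; P1 3; P7 7; P4 3

Standard divisor 251300/16 ≈ 15706.25; standard quotas: P3 3.201, P1 2.917, P7 6.928, P4 2.954.
Rounding down gives 3, 2, 6, 2 = 13 seats, so the divisor must be adjusted.
With modified divisor 14400: modified quotas P3 3.491, P1 3.182, P7 7.556, P4 3.222.
Rounding down: P3 3, P1 3, P7 7, P4 3 (total 16).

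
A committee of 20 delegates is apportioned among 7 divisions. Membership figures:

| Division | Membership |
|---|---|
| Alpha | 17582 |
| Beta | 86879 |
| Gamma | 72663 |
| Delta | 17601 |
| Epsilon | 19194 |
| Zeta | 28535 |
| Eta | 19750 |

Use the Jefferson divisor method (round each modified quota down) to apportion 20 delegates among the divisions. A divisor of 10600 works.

With modified divisor 10600: modified quotas Alpha 1.659, Beta 8.196, Gamma 6.855, Delta 1.660, Epsilon 1.811, Zeta 2.692, Eta 1.863.
Rounding down: Alpha 1, Beta 8, Gamma 6, Delta 1, Epsilon 1, Zeta 2, Eta 1 (total 20).

Alpha: 1, Beta: 8, Gamma: 6, Delta: 1, Epsilon: 1, Zeta: 2, Eta: 1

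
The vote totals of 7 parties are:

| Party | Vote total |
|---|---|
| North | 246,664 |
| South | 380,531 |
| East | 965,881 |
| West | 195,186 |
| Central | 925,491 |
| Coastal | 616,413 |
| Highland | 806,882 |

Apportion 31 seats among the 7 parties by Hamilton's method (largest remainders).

North 2; South 3; East 7; West 1; Central 7; Coastal 5; Highland 6

Total 4137048; standard divisor 4137048/31 ≈ 133453.161.
Standard quotas: North 1.8483, South 2.8514, East 7.2376, West 1.4626, Central 6.9349, Coastal 4.6189, Highland 6.0462.
Lower quotas: North 1, South 2, East 7, West 1, Central 6, Coastal 4, Highland 6 (sum 27, leaving 4 seats).
Remainders in descending order: Central 0.9349, South 0.8514, North 0.8483, Coastal 0.6189, West 0.4626, East 0.2376, Highland 0.0462.
Largest remainders: Central, South, North, Coastal receive the extra seats.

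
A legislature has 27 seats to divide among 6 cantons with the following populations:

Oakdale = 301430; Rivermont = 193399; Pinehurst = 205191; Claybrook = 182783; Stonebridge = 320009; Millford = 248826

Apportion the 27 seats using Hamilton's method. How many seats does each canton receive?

Total 1451638; standard divisor 1451638/27 ≈ 53764.37.
Standard quotas: Oakdale 5.6065, Rivermont 3.5972, Pinehurst 3.8165, Claybrook 3.3997, Stonebridge 5.9521, Millford 4.6281.
Lower quotas: Oakdale 5, Rivermont 3, Pinehurst 3, Claybrook 3, Stonebridge 5, Millford 4 (sum 23, leaving 4 seats).
Remainders in descending order: Stonebridge 0.9521, Pinehurst 0.8165, Millford 0.6281, Oakdale 0.6065, Rivermont 0.5972, Claybrook 0.3997.
Largest remainders: Stonebridge, Pinehurst, Millford, Oakdale receive the extra seats.

Oakdale 6; Rivermont 3; Pinehurst 4; Claybrook 3; Stonebridge 6; Millford 5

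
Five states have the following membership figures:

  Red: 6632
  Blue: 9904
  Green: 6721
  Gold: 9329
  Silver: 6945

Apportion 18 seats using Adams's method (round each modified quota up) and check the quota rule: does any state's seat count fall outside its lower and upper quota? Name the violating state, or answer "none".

Standard quotas: Red 3.020, Blue 4.510, Green 3.060, Gold 4.248, Silver 3.162.
Adams allocation: Red 3, Blue 5, Green 3, Gold 4, Silver 3.
Every allocation lies between the lower and upper quota.

none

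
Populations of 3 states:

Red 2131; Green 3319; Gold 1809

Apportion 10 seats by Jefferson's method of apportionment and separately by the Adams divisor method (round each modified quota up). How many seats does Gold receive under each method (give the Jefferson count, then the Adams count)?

Jefferson: Red 3, Green 5, Gold 2.
Adams: Red 3, Green 4, Gold 3.
Gold gets 2 under Jefferson and 3 under Adams.

2 and 3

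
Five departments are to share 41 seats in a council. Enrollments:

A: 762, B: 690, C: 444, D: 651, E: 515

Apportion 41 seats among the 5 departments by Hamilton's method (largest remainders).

Standard divisor: 3062 ÷ 41 ≈ 74.683.
Standard quotas: A 10.203, B 9.239, C 5.945, D 8.717, E 6.896.
Lower quotas: A 10, B 9, C 5, D 8, E 6 (sum 38, leaving 3 seats).
Remainders in descending order: C 0.945, E 0.896, D 0.717, B 0.239, A 0.203.
Largest remainders: C, E, D receive the extra seats.

A=10, B=9, C=6, D=9, E=7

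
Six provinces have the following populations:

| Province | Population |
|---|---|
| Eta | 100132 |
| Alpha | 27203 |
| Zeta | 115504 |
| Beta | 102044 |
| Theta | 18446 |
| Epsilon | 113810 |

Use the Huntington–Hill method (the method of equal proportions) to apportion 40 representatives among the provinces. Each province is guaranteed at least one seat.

Eta=8, Alpha=2, Zeta=10, Beta=9, Theta=2, Epsilon=9

With divisor 12011: modified quotas Eta 8.337, Alpha 2.265, Zeta 9.617, Beta 8.496, Theta 1.536, Epsilon 9.475.
Geometric-mean thresholds: Eta √(8·9)=8.485, Alpha √(2·3)=2.449, Zeta √(9·10)=9.487, Beta √(8·9)=8.485, Theta √(1·2)=1.414, Epsilon √(9·10)=9.487.
Each quota rounded against its threshold gives Eta 8, Alpha 2, Zeta 10, Beta 9, Theta 2, Epsilon 9 (total 40).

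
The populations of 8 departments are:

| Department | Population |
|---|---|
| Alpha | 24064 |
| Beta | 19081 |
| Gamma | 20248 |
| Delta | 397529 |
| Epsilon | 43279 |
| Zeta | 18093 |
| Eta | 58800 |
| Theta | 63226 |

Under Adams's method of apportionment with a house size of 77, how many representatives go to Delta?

Standard divisor 644320/77 ≈ 8367.792; standard quotas: Alpha 2.876, Beta 2.280, Gamma 2.420, Delta 47.507, Epsilon 5.172, Zeta 2.162, Eta 7.027, Theta 7.556.
Rounding up gives 3, 3, 3, 48, 6, 3, 8, 8 = 82 seats, so the divisor must be adjusted.
With modified divisor 8900: modified quotas Alpha 2.704, Beta 2.144, Gamma 2.275, Delta 44.666, Epsilon 4.863, Zeta 2.033, Eta 6.607, Theta 7.104.
Rounding up: Alpha 3, Beta 3, Gamma 3, Delta 45, Epsilon 5, Zeta 3, Eta 7, Theta 8 (total 77).
Delta receives 45.

45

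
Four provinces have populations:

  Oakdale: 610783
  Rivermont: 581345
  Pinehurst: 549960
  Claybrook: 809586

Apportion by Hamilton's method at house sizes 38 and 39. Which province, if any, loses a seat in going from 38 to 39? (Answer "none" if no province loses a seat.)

At 38 seats: Oakdale 9, Rivermont 9, Pinehurst 8, Claybrook 12.
At 39 seats: Oakdale 9, Rivermont 9, Pinehurst 9, Claybrook 12.
No province's allocation decreased.

none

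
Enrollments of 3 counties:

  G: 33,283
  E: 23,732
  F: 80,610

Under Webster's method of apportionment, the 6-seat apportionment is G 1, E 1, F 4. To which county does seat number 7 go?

G

Priority for the next seat is population ÷ (current seats + 0.5).
Priorities: G 22188.667, E 15821.333, F 17913.333.
Highest priority: G.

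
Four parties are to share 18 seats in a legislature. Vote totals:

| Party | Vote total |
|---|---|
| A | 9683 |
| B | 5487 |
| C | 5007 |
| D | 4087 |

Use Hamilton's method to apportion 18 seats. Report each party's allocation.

A=7, B=4, C=4, D=3

Standard divisor: 24264 ÷ 18 = 1348.
Standard quotas: A 7.1832, B 4.0705, C 3.7144, D 3.0319.
Lower quotas: A 7, B 4, C 3, D 3 (sum 17, leaving 1 seat).
Remainders in descending order: C 0.7144, A 0.1832, B 0.0705, D 0.0319.
Largest remainder: C receives the extra seat.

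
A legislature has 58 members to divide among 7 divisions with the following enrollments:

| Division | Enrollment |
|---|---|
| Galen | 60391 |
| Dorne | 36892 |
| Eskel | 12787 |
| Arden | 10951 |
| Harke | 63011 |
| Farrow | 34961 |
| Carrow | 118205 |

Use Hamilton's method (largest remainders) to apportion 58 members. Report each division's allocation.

The standard divisor is 337198/58 ≈ 5813.759.
Standard quotas: Galen 10.3876, Dorne 6.3456, Eskel 2.1994, Arden 1.8836, Harke 10.8383, Farrow 6.0135, Carrow 20.3319.
Lower quotas: Galen 10, Dorne 6, Eskel 2, Arden 1, Harke 10, Farrow 6, Carrow 20 (sum 55, leaving 3 seats).
Remainders in descending order: Arden 0.8836, Harke 0.8383, Galen 0.3876, Dorne 0.3456, Carrow 0.3319, Eskel 0.1994, Farrow 0.0135.
The surplus seats go to Arden, Harke, Galen.

Galen: 11, Dorne: 6, Eskel: 2, Arden: 2, Harke: 11, Farrow: 6, Carrow: 20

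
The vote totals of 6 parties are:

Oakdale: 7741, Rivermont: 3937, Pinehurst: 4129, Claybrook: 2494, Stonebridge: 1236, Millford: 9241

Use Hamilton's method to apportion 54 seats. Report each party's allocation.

Total 28778; standard divisor 28778/54 ≈ 532.926.
Standard quotas: Oakdale 14.5255, Rivermont 7.3875, Pinehurst 7.7478, Claybrook 4.6798, Stonebridge 2.3193, Millford 17.3401.
Lower quotas: Oakdale 14, Rivermont 7, Pinehurst 7, Claybrook 4, Stonebridge 2, Millford 17 (sum 51, leaving 3 seats).
Remainders in descending order: Pinehurst 0.7478, Claybrook 0.6798, Oakdale 0.5255, Rivermont 0.3875, Millford 0.3401, Stonebridge 0.3193.
The surplus seats go to Pinehurst, Claybrook, Oakdale.

Oakdale 15, Rivermont 7, Pinehurst 8, Claybrook 5, Stonebridge 2, Millford 17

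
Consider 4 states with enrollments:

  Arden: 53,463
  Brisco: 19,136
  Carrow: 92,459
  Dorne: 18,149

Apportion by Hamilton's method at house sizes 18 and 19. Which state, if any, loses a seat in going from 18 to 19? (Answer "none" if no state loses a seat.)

none

At 18 seats: Arden 5, Brisco 2, Carrow 9, Dorne 2.
At 19 seats: Arden 5, Brisco 2, Carrow 10, Dorne 2.
No state's allocation decreased.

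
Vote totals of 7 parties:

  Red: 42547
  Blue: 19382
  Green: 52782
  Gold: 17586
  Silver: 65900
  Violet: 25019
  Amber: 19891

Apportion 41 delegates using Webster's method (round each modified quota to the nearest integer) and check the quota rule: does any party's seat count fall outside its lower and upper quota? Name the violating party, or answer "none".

none

Standard quotas: Red 7.176, Blue 3.269, Green 8.902, Gold 2.966, Silver 11.114, Violet 4.219, Amber 3.355.
Webster allocation: Red 7, Blue 3, Green 9, Gold 3, Silver 12, Violet 4, Amber 3.
Every allocation lies between the lower and upper quota.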